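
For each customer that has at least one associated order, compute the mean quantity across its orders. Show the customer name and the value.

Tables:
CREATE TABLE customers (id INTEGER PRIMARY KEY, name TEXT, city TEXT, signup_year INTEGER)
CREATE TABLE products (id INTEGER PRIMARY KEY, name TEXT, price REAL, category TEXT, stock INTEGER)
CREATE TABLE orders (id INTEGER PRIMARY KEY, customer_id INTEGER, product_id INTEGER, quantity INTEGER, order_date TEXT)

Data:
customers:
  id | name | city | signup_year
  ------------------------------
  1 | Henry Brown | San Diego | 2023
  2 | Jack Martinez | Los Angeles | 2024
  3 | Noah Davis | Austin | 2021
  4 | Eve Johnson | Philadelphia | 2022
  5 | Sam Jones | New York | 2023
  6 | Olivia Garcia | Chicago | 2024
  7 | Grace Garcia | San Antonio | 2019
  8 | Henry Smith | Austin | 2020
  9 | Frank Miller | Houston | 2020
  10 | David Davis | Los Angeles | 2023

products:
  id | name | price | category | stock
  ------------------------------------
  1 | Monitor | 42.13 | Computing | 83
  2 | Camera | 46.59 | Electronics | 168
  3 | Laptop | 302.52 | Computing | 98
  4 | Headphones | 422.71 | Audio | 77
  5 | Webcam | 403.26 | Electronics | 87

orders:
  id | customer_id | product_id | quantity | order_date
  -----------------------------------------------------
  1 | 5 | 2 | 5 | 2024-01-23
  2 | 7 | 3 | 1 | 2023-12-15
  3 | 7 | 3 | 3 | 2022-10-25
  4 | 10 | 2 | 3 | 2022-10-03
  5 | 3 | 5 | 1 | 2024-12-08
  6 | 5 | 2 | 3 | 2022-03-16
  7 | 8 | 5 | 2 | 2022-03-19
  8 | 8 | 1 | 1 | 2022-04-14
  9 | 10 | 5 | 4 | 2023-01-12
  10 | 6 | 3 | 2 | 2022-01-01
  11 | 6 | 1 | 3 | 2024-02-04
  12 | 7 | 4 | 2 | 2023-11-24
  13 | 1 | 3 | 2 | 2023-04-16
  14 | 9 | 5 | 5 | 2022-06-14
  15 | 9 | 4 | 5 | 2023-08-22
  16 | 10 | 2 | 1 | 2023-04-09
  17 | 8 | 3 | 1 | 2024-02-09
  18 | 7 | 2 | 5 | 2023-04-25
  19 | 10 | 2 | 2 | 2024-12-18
SELECT p.name, AVG(c.quantity) AS avg_quantity FROM orders c JOIN customers p ON c.customer_id = p.id GROUP BY p.id, p.name

Execution result:
name | avg_quantity
Henry Brown | 2.00
Noah Davis | 1.00
Sam Jones | 4.00
Olivia Garcia | 2.50
Grace Garcia | 2.75
Henry Smith | 1.33
Frank Miller | 5.00
David Davis | 2.50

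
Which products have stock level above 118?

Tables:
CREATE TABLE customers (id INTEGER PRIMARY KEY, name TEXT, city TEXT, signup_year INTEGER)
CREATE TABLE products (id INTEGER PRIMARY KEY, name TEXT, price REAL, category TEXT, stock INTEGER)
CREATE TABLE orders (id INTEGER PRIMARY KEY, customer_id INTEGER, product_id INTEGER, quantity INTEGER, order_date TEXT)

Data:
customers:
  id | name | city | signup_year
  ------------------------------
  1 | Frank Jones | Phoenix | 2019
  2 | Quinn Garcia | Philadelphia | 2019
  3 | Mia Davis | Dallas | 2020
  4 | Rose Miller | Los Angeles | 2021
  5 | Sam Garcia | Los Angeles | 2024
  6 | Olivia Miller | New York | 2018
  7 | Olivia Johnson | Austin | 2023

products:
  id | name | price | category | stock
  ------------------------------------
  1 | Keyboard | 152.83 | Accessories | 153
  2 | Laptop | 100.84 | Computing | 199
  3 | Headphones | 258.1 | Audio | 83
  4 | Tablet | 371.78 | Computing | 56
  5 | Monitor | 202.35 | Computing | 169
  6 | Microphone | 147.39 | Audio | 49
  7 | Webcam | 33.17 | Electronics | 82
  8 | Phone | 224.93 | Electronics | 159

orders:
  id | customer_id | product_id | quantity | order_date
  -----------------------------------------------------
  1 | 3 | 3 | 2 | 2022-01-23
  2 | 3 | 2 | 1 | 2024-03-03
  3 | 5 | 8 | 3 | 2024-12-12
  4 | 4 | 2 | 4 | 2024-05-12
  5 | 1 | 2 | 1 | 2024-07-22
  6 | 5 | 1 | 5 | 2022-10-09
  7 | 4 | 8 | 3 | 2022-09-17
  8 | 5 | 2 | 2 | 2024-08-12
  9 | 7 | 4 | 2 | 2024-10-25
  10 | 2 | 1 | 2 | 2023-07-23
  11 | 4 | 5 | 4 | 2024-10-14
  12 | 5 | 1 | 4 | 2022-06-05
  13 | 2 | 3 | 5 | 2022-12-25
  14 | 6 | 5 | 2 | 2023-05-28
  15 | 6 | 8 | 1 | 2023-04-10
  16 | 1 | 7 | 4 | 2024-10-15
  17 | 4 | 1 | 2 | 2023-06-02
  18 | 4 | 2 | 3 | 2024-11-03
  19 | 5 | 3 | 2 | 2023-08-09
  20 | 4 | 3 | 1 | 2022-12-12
SELECT name, stock FROM products WHERE stock > 118

Execution result:
name | stock
Keyboard | 153
Laptop | 199
Monitor | 169
Phone | 159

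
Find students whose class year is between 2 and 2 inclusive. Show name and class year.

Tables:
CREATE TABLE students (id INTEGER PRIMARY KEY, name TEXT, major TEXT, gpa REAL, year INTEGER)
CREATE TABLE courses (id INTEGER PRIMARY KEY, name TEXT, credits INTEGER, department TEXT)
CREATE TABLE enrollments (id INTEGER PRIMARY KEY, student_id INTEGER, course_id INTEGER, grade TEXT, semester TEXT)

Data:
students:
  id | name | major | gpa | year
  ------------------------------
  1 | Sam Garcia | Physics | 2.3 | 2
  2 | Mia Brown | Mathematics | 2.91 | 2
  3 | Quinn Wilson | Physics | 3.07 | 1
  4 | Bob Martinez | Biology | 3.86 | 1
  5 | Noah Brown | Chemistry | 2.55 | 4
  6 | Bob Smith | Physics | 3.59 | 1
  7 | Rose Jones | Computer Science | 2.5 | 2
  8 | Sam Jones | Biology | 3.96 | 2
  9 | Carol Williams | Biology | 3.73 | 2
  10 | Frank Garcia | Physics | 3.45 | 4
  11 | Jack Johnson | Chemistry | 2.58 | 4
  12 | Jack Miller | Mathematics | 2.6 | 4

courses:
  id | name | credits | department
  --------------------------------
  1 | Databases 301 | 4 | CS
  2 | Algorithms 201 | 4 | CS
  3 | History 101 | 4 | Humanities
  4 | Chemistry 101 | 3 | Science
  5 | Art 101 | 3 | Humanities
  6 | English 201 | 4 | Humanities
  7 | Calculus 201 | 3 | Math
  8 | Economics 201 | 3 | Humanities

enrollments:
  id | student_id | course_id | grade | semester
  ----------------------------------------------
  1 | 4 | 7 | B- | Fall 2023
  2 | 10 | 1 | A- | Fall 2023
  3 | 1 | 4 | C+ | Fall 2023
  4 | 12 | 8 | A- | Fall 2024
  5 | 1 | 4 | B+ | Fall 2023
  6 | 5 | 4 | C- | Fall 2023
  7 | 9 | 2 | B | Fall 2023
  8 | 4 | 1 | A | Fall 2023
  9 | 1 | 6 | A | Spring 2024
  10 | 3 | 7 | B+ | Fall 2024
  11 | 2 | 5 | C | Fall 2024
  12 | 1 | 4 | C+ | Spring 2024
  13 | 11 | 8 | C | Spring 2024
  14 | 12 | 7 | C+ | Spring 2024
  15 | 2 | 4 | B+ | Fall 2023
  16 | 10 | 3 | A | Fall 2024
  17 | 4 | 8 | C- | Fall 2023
SELECT name, year FROM students WHERE year BETWEEN 2 AND 2

Execution result:
name | year
Sam Garcia | 2
Mia Brown | 2
Rose Jones | 2
Sam Jones | 2
Carol Williams | 2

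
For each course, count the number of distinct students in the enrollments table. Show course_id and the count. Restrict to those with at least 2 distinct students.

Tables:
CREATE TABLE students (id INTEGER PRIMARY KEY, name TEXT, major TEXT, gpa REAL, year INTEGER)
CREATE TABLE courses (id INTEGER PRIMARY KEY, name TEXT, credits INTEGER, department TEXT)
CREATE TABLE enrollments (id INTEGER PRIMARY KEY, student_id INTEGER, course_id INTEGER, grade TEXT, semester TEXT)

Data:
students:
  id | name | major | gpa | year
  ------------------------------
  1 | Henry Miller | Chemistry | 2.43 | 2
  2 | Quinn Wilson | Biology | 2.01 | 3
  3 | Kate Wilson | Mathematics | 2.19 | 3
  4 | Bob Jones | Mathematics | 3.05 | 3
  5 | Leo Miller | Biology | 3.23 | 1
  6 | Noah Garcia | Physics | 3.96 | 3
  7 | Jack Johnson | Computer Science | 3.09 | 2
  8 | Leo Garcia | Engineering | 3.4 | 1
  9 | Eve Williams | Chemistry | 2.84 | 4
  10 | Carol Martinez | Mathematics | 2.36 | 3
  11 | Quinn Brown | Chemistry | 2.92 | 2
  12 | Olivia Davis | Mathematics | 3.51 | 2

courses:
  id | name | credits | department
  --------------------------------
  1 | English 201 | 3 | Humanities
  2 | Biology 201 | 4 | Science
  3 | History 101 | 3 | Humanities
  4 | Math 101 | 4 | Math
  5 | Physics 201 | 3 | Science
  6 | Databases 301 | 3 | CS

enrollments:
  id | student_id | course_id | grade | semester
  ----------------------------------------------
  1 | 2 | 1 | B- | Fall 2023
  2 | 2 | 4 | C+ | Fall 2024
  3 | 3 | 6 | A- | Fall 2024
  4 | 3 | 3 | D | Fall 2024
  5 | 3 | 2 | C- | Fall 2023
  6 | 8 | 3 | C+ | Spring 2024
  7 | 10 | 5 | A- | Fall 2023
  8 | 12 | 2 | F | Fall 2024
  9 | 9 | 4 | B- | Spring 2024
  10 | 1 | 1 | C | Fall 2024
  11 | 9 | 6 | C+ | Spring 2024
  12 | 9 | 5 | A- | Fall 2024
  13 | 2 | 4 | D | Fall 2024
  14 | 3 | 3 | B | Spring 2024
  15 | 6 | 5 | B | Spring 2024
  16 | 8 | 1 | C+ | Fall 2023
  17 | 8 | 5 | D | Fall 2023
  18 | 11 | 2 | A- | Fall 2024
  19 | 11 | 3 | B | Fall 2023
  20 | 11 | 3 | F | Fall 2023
SELECT course_id, COUNT(DISTINCT student_id) AS distinct_student_count FROM enrollments GROUP BY course_id HAVING COUNT(DISTINCT student_id) >= 2

Execution result:
course_id | distinct_student_count
1 | 3
2 | 3
3 | 3
4 | 2
5 | 4
6 | 2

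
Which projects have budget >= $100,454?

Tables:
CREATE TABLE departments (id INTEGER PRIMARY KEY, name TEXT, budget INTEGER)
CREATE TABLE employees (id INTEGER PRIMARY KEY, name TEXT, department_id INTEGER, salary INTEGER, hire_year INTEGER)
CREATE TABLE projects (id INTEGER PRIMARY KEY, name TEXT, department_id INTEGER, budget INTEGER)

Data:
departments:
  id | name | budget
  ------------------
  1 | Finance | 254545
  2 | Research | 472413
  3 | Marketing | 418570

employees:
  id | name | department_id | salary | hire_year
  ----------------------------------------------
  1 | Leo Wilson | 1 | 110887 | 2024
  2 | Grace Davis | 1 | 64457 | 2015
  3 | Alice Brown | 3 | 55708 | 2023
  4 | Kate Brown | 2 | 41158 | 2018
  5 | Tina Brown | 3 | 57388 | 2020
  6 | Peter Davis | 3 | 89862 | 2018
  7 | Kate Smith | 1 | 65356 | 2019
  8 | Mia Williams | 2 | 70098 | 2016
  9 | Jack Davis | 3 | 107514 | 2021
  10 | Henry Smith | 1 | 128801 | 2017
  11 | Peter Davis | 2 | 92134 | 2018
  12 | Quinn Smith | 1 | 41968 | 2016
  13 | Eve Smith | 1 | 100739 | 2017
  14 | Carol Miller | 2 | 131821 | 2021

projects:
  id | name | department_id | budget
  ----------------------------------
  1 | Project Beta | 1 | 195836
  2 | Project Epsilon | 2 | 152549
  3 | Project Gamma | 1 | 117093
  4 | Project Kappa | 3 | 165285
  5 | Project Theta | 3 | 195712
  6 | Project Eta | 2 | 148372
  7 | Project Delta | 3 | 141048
SELECT name, budget FROM projects WHERE budget >= 100454

Execution result:
name | budget
Project Beta | 195836
Project Epsilon | 152549
Project Gamma | 117093
Project Kappa | 165285
Project Theta | 195712
Project Eta | 148372
Project Delta | 141048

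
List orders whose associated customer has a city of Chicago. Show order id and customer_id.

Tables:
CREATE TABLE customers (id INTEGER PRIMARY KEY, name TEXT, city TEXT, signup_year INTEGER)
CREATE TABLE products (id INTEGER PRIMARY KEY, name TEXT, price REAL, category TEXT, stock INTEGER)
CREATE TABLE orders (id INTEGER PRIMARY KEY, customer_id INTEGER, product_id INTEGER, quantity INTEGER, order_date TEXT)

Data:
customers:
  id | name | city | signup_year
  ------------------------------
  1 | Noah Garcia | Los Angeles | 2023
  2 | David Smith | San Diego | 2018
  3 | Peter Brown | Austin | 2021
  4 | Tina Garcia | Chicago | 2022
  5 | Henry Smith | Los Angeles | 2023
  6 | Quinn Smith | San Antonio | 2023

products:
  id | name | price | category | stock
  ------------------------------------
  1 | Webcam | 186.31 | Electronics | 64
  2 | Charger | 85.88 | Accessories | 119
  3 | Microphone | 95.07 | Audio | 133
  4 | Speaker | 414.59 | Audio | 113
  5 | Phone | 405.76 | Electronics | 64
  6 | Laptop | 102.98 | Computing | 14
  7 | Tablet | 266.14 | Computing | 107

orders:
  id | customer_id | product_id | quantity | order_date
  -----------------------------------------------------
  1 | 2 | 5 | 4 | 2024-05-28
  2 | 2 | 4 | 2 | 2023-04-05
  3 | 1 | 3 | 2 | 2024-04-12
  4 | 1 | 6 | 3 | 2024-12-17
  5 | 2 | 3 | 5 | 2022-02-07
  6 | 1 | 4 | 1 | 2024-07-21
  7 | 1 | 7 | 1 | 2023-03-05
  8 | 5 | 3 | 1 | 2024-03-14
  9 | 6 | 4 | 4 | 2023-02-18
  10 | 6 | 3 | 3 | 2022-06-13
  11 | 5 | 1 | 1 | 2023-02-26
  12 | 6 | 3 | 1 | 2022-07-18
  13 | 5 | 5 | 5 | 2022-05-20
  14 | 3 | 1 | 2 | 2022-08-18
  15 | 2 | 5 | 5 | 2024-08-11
SELECT id, customer_id FROM orders WHERE customer_id IN (SELECT id FROM customers WHERE city = 'Chicago')

Execution result:
(no rows)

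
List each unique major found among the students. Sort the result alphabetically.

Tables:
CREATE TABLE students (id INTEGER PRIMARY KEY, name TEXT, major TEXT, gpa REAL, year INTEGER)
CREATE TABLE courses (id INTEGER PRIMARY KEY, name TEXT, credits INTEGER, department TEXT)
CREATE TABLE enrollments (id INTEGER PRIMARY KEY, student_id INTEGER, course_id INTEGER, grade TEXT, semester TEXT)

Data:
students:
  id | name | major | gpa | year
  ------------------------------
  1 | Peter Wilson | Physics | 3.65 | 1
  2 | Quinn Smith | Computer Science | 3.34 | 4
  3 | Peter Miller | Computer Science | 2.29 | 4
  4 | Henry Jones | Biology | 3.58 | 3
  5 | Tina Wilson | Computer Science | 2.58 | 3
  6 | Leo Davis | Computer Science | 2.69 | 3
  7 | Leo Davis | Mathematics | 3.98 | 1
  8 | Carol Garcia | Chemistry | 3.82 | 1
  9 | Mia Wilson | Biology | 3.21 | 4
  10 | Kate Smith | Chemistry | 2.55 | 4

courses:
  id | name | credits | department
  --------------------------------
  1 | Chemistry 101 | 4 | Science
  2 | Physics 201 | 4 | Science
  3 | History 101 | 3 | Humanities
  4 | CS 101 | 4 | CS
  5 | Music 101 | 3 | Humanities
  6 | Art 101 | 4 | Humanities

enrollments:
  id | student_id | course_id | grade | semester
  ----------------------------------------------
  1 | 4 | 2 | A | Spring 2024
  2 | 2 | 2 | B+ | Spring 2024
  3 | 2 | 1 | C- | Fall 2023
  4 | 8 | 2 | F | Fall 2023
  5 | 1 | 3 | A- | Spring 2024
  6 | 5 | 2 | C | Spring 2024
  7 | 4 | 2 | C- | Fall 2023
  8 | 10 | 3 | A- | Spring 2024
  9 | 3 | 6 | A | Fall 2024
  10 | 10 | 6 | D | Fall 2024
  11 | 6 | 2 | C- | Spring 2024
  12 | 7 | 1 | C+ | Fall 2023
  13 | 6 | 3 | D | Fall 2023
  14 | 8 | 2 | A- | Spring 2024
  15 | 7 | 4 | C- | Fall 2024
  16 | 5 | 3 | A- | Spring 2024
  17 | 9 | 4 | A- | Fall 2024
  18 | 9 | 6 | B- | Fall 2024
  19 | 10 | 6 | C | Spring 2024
SELECT DISTINCT major FROM students ORDER BY major

Execution result:
major
Biology
Chemistry
Computer Science
Mathematics
Physics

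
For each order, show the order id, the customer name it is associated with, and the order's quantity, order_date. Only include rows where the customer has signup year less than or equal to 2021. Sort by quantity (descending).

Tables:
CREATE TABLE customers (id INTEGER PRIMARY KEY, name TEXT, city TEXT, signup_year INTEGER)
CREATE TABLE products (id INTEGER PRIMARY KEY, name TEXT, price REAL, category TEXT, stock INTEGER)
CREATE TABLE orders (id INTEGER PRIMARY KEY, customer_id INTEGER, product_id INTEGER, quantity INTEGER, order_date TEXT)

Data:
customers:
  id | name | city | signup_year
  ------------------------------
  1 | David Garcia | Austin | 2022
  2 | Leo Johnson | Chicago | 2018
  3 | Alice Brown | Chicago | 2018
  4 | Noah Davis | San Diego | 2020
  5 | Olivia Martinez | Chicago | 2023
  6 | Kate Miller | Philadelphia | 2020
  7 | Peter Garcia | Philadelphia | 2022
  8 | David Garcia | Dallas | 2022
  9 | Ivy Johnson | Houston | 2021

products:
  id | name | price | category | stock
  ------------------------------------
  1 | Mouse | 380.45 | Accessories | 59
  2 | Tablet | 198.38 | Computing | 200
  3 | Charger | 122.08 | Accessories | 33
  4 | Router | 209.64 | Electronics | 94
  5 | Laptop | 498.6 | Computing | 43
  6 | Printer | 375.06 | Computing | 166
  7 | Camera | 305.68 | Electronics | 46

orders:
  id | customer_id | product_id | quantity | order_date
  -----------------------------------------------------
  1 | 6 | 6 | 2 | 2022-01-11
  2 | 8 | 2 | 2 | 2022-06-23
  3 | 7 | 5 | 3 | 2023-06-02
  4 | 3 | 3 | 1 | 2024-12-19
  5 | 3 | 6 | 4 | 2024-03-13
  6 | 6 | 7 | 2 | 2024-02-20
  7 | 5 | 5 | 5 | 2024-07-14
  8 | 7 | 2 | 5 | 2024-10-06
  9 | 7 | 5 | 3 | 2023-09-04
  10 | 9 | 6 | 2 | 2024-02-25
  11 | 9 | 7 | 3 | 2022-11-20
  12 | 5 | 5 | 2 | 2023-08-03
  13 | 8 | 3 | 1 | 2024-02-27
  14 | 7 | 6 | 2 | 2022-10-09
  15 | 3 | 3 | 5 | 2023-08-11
SELECT c.id, p.name AS customer, c.quantity, c.order_date FROM orders c JOIN customers p ON c.customer_id = p.id WHERE p.signup_year <= 2021 ORDER BY c.quantity DESC

Execution result:
id | customer | quantity | order_date
15 | Alice Brown | 5 | 2023-08-11
5 | Alice Brown | 4 | 2024-03-13
11 | Ivy Johnson | 3 | 2022-11-20
1 | Kate Miller | 2 | 2022-01-11
6 | Kate Miller | 2 | 2024-02-20
10 | Ivy Johnson | 2 | 2024-02-25
4 | Alice Brown | 1 | 2024-12-19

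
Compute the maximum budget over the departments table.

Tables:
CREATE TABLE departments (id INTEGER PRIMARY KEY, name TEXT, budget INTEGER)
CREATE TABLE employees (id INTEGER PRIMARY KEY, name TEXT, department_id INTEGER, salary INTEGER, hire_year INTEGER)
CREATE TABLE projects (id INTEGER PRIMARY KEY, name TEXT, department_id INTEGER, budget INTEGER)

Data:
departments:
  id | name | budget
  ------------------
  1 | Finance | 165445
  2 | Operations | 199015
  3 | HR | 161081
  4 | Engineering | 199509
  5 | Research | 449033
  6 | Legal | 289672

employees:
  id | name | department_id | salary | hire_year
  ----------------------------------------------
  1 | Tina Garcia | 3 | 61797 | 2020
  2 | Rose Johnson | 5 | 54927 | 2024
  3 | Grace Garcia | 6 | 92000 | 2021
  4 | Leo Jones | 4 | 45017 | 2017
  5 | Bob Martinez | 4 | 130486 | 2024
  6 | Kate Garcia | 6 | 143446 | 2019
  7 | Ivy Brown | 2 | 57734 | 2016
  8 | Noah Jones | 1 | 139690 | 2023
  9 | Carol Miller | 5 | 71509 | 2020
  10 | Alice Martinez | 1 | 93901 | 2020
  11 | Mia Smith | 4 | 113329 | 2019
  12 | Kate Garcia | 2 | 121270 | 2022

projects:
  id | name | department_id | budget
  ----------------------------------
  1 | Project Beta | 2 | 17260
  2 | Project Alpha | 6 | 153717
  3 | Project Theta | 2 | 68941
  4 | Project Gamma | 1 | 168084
SELECT MAX(budget) FROM departments

Execution result:
449033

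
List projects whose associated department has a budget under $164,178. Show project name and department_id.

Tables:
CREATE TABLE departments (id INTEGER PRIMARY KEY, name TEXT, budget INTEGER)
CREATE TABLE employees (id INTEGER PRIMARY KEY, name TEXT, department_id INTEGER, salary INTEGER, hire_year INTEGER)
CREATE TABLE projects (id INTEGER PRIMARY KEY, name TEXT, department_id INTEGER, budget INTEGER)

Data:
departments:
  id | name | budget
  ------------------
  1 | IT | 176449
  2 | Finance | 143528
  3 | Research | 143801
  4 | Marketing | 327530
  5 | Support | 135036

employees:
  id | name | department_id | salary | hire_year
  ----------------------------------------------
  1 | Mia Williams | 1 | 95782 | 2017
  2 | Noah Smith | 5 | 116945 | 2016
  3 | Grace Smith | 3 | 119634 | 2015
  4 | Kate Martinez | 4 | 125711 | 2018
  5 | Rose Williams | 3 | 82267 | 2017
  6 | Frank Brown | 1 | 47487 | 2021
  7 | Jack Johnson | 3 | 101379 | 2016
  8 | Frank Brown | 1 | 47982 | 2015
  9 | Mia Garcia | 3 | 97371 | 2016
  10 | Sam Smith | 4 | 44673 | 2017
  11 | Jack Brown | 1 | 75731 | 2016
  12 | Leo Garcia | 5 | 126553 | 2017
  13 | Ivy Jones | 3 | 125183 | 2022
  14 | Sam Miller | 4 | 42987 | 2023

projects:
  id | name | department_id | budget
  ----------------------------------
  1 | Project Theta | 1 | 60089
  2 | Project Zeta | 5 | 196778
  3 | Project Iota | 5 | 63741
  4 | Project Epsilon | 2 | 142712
SELECT name, department_id FROM projects WHERE department_id IN (SELECT id FROM departments WHERE budget < 164178)

Execution result:
name | department_id
Project Zeta | 5
Project Iota | 5
Project Epsilon | 2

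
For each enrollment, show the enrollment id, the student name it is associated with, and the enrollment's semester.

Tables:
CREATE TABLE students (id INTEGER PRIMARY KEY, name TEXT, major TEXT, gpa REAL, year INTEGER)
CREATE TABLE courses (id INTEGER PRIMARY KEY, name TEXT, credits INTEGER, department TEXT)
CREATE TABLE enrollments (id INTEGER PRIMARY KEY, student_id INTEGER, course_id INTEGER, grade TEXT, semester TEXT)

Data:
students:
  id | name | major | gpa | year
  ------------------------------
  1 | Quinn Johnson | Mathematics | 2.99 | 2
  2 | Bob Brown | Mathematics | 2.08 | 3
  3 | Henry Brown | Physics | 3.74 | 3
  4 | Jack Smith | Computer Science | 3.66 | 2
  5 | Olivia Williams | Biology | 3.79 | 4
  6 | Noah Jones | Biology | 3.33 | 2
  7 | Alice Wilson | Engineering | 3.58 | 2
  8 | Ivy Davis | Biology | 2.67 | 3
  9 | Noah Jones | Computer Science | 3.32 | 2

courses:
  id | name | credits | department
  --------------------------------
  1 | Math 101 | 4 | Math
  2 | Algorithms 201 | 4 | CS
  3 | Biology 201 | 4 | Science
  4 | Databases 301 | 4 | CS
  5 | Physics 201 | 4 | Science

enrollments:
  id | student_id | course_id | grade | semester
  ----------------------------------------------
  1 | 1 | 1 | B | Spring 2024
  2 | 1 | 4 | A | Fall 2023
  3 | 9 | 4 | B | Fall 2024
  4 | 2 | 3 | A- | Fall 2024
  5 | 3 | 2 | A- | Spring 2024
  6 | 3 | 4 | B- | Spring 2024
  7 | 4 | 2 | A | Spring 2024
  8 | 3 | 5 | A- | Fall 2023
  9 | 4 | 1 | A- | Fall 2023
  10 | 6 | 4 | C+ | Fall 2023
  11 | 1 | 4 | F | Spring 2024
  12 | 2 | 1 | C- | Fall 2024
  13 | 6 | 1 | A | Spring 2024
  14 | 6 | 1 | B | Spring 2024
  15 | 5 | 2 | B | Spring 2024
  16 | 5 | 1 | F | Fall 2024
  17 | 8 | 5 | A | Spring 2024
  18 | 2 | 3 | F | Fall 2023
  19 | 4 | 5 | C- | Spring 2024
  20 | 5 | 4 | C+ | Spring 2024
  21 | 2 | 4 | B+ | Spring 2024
SELECT c.id, p.name AS student, c.semester FROM enrollments c JOIN students p ON c.student_id = p.id

Execution result:
id | student | semester
1 | Quinn Johnson | Spring 2024
2 | Quinn Johnson | Fall 2023
3 | Noah Jones | Fall 2024
4 | Bob Brown | Fall 2024
5 | Henry Brown | Spring 2024
6 | Henry Brown | Spring 2024
7 | Jack Smith | Spring 2024
8 | Henry Brown | Fall 2023
9 | Jack Smith | Fall 2023
10 | Noah Jones | Fall 2023
11 | Quinn Johnson | Spring 2024
12 | Bob Brown | Fall 2024
13 | Noah Jones | Spring 2024
14 | Noah Jones | Spring 2024
15 | Olivia Williams | Spring 2024
16 | Olivia Williams | Fall 2024
17 | Ivy Davis | Spring 2024
18 | Bob Brown | Fall 2023
19 | Jack Smith | Spring 2024
20 | Olivia Williams | Spring 2024
21 | Bob Brown | Spring 2024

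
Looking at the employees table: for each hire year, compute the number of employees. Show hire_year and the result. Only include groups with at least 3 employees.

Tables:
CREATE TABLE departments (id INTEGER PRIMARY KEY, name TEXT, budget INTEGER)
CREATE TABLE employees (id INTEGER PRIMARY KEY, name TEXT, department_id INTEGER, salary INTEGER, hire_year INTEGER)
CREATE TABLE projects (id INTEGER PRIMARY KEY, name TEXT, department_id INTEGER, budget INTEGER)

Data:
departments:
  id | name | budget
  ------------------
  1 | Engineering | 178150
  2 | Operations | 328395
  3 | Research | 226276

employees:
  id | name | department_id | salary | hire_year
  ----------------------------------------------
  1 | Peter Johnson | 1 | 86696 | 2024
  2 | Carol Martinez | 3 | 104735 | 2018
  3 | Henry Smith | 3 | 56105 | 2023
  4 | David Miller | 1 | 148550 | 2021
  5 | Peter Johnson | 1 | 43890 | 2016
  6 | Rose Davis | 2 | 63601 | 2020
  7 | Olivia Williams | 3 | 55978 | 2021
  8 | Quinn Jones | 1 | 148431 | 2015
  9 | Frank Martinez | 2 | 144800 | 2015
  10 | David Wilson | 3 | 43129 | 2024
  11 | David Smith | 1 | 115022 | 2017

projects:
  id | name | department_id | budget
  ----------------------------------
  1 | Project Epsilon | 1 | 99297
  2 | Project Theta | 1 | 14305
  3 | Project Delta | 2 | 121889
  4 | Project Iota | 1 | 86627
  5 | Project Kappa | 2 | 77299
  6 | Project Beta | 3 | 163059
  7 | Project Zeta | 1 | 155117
SELECT hire_year, COUNT(*) AS n FROM employees GROUP BY hire_year HAVING COUNT(*) >= 3

Execution result:
(no rows)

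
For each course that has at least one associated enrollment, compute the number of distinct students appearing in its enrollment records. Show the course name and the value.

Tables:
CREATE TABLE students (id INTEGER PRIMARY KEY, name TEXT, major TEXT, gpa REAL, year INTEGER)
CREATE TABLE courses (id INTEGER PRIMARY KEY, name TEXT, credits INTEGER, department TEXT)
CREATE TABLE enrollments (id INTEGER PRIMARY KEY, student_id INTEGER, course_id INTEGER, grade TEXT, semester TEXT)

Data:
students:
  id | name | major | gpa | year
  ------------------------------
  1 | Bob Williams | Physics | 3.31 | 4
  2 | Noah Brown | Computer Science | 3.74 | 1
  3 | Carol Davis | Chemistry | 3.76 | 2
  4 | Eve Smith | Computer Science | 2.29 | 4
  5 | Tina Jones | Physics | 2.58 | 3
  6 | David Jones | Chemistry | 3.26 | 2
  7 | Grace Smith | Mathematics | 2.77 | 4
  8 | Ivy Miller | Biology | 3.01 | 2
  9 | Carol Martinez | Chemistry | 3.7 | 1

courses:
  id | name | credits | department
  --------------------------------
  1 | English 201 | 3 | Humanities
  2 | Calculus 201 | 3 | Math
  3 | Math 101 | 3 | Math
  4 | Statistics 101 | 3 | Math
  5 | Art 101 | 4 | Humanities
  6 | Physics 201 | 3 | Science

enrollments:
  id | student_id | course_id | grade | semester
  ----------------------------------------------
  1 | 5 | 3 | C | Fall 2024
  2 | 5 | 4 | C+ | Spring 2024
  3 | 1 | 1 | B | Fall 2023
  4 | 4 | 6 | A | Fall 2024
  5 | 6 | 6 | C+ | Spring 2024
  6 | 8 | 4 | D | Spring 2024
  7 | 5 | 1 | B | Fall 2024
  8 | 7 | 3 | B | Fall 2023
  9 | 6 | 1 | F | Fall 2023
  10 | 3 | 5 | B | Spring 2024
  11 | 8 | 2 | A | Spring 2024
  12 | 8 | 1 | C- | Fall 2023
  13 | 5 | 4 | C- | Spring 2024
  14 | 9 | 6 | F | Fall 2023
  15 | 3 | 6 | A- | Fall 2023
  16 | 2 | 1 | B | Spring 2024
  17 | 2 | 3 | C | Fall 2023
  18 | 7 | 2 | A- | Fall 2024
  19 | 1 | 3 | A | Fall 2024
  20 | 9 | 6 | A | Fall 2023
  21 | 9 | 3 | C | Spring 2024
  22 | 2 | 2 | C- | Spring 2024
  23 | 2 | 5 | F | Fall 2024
SELECT p.name, COUNT(DISTINCT c.student_id) AS distinct_student_count FROM enrollments c JOIN courses p ON c.course_id = p.id GROUP BY p.id, p.name

Execution result:
name | distinct_student_count
English 201 | 5
Calculus 201 | 3
Math 101 | 5
Statistics 101 | 2
Art 101 | 2
Physics 201 | 4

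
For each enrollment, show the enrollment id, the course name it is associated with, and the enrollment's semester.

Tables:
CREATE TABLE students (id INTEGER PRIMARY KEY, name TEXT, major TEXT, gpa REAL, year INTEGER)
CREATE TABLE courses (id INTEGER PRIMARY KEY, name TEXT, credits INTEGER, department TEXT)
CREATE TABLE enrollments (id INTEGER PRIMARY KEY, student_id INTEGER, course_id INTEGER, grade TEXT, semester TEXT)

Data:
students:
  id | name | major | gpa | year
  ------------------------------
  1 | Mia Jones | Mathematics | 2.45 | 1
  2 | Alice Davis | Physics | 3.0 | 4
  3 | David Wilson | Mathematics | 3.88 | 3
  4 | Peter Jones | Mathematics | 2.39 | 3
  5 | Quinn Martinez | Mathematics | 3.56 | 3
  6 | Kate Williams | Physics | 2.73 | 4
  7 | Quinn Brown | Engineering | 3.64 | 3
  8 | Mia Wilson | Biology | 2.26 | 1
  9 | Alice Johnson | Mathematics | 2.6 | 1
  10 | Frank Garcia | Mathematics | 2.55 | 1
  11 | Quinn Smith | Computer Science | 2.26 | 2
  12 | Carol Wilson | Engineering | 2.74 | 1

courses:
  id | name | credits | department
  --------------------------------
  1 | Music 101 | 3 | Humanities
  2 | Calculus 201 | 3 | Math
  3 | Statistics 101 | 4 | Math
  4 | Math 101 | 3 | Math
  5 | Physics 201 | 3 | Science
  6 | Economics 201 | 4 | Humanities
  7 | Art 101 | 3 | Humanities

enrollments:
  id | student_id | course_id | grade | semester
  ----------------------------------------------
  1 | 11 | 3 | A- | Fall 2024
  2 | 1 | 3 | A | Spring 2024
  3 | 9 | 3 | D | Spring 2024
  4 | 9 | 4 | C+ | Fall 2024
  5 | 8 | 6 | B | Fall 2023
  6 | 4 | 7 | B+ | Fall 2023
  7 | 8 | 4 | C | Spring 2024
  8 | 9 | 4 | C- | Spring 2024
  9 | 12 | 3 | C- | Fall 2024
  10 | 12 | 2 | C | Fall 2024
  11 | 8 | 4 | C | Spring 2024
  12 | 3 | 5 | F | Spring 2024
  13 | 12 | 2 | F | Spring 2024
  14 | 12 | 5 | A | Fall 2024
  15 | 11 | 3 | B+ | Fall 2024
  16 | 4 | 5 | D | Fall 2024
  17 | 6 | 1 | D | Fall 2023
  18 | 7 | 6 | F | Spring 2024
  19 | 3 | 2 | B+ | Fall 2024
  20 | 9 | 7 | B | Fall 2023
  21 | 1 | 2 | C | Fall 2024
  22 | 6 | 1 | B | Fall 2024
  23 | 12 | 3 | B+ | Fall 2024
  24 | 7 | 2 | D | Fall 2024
SELECT c.id, p.name AS course, c.semester FROM enrollments c JOIN courses p ON c.course_id = p.id

Execution result:
id | course | semester
1 | Statistics 101 | Fall 2024
2 | Statistics 101 | Spring 2024
3 | Statistics 101 | Spring 2024
4 | Math 101 | Fall 2024
5 | Economics 201 | Fall 2023
6 | Art 101 | Fall 2023
7 | Math 101 | Spring 2024
8 | Math 101 | Spring 2024
9 | Statistics 101 | Fall 2024
10 | Calculus 201 | Fall 2024
11 | Math 101 | Spring 2024
12 | Physics 201 | Spring 2024
13 | Calculus 201 | Spring 2024
14 | Physics 201 | Fall 2024
15 | Statistics 101 | Fall 2024
16 | Physics 201 | Fall 2024
17 | Music 101 | Fall 2023
18 | Economics 201 | Spring 2024
19 | Calculus 201 | Fall 2024
20 | Art 101 | Fall 2023
21 | Calculus 201 | Fall 2024
22 | Music 101 | Fall 2024
23 | Statistics 101 | Fall 2024
24 | Calculus 201 | Fall 2024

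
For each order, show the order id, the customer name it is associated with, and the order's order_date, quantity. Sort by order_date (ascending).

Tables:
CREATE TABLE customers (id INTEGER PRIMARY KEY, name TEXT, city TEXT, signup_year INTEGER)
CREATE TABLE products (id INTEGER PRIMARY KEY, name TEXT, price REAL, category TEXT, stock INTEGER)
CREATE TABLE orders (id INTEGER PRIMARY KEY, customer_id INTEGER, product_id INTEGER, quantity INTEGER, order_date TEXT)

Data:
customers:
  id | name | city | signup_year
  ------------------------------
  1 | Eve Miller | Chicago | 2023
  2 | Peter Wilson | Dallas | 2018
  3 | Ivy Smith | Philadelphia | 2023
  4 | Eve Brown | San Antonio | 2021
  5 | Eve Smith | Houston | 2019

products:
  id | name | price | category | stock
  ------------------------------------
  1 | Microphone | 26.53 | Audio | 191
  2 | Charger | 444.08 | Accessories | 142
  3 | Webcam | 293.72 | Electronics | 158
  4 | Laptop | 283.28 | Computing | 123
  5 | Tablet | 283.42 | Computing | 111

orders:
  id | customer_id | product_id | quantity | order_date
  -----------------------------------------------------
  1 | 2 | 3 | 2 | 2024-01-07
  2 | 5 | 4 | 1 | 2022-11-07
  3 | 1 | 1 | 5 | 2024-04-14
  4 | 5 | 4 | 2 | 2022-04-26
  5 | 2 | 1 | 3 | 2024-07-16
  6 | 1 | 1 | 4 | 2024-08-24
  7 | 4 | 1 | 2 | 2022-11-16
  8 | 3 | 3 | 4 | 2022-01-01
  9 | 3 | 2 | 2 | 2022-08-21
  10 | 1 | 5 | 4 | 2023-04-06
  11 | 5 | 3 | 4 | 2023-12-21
SELECT c.id, p.name AS customer, c.order_date, c.quantity FROM orders c JOIN customers p ON c.customer_id = p.id ORDER BY c.order_date ASC

Execution result:
id | customer | order_date | quantity
8 | Ivy Smith | 2022-01-01 | 4
4 | Eve Smith | 2022-04-26 | 2
9 | Ivy Smith | 2022-08-21 | 2
2 | Eve Smith | 2022-11-07 | 1
7 | Eve Brown | 2022-11-16 | 2
10 | Eve Miller | 2023-04-06 | 4
11 | Eve Smith | 2023-12-21 | 4
1 | Peter Wilson | 2024-01-07 | 2
3 | Eve Miller | 2024-04-14 | 5
5 | Peter Wilson | 2024-07-16 | 3
6 | Eve Miller | 2024-08-24 | 4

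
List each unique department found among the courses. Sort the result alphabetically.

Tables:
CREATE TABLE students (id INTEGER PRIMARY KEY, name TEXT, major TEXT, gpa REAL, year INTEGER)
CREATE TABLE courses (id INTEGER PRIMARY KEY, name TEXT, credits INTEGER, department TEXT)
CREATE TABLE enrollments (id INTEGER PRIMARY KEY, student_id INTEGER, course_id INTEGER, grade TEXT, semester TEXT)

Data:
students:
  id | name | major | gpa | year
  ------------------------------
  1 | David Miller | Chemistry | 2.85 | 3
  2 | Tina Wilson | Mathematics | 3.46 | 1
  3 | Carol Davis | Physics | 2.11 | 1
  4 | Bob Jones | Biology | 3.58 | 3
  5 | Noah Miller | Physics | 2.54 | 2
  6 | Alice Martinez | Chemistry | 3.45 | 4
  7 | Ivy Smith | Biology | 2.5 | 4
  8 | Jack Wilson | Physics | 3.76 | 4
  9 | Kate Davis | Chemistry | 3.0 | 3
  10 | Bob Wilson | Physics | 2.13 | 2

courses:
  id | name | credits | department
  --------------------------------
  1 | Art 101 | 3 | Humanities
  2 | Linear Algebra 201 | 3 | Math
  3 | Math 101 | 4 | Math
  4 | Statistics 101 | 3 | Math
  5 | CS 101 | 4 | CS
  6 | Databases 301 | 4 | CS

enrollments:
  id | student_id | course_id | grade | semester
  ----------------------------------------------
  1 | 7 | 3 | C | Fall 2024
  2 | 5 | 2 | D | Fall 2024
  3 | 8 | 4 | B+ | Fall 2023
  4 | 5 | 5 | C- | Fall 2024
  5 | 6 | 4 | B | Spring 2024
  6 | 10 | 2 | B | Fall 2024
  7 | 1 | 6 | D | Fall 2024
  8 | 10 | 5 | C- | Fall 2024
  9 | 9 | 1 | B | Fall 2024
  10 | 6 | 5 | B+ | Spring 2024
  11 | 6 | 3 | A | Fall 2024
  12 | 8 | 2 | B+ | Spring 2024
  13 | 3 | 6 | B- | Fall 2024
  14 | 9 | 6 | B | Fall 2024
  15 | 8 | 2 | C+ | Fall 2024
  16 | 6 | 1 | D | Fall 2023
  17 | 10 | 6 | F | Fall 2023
SELECT DISTINCT department FROM courses ORDER BY department

Execution result:
department
CS
Humanities
Math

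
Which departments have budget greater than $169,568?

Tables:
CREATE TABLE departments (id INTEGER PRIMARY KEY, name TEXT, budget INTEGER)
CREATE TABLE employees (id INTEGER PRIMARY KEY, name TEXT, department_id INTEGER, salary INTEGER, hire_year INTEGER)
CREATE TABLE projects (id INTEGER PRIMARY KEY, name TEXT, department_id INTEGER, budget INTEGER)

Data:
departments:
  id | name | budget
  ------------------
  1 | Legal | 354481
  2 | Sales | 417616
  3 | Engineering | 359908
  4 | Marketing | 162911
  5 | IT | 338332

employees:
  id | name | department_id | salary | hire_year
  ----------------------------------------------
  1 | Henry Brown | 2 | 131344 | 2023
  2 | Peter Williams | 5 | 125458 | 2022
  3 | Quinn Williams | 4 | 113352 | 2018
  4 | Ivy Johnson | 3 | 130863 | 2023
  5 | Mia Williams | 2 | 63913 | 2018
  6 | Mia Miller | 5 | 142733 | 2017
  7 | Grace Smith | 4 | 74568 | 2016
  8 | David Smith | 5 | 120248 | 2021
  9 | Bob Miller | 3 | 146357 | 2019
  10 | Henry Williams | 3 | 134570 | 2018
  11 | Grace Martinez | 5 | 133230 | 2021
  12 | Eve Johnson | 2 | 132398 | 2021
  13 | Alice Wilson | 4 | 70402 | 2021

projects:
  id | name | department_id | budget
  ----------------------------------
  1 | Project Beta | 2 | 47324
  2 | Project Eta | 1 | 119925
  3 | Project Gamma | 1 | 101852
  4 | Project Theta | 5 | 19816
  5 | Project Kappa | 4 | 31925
SELECT name, budget FROM departments WHERE budget > 169568

Execution result:
name | budget
Legal | 354481
Sales | 417616
Engineering | 359908
IT | 338332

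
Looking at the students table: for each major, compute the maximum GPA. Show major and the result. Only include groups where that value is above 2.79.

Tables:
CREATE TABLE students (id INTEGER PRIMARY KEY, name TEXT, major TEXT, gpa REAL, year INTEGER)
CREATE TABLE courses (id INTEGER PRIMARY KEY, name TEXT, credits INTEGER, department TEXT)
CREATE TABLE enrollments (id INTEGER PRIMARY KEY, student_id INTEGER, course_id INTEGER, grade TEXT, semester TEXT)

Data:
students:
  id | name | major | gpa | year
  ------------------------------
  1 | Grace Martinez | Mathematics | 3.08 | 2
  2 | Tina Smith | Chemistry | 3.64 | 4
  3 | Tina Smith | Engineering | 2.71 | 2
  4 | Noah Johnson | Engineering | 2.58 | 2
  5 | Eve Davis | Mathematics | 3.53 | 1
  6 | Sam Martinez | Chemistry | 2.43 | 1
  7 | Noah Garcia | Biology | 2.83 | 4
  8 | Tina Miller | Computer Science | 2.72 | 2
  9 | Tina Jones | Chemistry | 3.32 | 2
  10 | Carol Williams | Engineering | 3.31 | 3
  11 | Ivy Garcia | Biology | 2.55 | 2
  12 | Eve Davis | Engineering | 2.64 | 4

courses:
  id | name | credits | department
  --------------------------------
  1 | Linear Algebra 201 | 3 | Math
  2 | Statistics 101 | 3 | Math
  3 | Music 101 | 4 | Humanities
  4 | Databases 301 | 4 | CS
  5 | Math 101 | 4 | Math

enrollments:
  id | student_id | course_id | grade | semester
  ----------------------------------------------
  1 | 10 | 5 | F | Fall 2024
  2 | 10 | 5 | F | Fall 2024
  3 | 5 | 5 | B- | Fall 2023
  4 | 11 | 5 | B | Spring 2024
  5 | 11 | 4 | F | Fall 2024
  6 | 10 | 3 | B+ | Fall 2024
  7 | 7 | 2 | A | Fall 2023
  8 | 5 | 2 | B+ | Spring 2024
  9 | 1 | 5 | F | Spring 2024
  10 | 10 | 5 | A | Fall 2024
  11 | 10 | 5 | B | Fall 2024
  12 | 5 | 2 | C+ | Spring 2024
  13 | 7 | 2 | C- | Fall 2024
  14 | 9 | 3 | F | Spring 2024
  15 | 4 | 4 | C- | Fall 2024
SELECT major, MAX(gpa) AS max_gpa FROM students GROUP BY major HAVING MAX(gpa) > 2.79

Execution result:
major | max_gpa
Biology | 2.83
Chemistry | 3.64
Engineering | 3.31
Mathematics | 3.53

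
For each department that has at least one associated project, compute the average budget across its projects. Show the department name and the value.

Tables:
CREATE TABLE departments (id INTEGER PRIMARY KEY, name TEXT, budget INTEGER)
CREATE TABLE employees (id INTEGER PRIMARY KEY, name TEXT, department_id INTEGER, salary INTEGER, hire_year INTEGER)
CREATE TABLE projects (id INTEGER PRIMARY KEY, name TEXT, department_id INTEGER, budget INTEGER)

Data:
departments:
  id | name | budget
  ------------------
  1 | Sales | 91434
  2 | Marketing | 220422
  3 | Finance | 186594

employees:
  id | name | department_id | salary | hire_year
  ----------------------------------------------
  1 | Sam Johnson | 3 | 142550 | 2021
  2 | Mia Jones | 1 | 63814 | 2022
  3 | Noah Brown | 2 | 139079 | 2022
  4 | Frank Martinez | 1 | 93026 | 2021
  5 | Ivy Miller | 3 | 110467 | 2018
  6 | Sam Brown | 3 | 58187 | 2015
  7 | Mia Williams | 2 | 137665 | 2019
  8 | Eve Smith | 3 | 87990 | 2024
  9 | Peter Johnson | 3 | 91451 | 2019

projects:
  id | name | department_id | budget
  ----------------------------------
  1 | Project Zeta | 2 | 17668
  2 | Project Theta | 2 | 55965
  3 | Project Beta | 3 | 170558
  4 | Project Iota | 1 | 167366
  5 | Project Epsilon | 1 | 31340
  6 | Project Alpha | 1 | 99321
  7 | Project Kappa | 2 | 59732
SELECT p.name, AVG(c.budget) AS avg_budget FROM projects c JOIN departments p ON c.department_id = p.id GROUP BY p.id, p.name

Execution result:
name | avg_budget
Sales | 99342.33
Marketing | 44455.00
Finance | 170558.00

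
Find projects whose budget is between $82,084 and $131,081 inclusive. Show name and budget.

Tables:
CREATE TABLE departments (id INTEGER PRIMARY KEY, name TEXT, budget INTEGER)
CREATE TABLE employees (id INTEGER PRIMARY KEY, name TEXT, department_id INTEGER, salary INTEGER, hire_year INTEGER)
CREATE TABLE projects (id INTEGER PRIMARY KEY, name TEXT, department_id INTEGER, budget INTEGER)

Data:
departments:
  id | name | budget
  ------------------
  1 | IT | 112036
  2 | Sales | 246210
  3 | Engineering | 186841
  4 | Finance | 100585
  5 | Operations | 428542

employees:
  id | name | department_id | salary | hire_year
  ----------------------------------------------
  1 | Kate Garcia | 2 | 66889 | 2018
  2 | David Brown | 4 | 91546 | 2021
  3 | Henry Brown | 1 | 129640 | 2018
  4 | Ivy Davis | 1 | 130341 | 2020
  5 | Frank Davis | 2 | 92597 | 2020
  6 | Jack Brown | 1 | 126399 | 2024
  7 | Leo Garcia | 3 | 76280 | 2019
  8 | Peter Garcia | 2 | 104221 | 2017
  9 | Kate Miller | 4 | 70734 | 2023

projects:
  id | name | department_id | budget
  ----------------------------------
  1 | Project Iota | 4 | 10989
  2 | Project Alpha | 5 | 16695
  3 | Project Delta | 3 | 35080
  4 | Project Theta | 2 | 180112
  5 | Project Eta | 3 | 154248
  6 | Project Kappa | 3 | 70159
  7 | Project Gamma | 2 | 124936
SELECT name, budget FROM projects WHERE budget BETWEEN 82084 AND 131081

Execution result:
name | budget
Project Gamma | 124936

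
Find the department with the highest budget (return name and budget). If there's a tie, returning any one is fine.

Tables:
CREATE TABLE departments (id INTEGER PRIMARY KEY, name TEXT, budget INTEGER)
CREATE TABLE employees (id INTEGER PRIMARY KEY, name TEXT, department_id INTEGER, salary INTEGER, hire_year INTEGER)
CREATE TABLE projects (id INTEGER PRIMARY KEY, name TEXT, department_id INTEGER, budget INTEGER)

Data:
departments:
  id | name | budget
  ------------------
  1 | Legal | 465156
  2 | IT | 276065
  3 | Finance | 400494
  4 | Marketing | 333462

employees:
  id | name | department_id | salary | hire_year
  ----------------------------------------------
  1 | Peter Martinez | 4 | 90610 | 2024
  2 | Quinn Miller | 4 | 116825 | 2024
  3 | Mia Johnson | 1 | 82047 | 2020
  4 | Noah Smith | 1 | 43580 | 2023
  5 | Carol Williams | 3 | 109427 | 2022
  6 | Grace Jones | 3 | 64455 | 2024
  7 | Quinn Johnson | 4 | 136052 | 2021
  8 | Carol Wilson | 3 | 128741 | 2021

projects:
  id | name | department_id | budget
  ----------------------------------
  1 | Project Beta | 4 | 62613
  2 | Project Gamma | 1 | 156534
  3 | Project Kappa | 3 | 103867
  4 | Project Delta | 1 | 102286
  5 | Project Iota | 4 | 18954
SELECT name, budget FROM departments ORDER BY budget DESC LIMIT 1

Execution result:
name | budget
Legal | 465156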